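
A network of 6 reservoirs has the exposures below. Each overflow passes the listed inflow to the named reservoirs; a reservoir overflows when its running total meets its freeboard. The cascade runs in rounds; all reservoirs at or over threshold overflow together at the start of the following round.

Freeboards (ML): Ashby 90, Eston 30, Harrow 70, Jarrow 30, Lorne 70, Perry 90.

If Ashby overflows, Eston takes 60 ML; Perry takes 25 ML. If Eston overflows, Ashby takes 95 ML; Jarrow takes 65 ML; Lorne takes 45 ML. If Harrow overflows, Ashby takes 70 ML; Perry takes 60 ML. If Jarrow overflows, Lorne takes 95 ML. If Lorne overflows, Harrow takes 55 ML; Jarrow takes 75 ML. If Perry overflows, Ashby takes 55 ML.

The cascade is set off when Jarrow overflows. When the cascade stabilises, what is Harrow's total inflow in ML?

Round 1 — Jarrow overflows (initial).
  Lorne: +95 → 95 ≥ 70
Round 2 — Lorne overflows.
  Harrow: +55 → 55 < 70
No further overflows.

55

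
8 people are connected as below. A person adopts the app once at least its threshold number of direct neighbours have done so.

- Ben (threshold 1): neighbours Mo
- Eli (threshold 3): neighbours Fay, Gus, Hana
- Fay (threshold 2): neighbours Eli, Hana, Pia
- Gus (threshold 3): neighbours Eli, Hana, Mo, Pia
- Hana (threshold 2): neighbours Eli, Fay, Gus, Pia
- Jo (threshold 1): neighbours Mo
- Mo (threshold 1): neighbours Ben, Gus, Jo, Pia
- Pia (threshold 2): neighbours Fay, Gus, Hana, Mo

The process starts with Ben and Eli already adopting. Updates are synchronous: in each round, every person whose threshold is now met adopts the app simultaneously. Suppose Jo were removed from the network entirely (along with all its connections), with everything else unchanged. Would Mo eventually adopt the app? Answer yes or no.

yes

With Jo removed:
Round 1 — Ben, Eli adopt the app (initial).
Round 2 — checking thresholds:
  Fay: 1 of 3 neighbours < 2, holds.
  Gus: 1 of 4 neighbours < 3, holds.
  Hana: 1 of 4 neighbours < 2, holds.
  Mo: 1 of 3 neighbours ≥ 1, adopts the app.
Round 3 — no new adoptions; cascade stops.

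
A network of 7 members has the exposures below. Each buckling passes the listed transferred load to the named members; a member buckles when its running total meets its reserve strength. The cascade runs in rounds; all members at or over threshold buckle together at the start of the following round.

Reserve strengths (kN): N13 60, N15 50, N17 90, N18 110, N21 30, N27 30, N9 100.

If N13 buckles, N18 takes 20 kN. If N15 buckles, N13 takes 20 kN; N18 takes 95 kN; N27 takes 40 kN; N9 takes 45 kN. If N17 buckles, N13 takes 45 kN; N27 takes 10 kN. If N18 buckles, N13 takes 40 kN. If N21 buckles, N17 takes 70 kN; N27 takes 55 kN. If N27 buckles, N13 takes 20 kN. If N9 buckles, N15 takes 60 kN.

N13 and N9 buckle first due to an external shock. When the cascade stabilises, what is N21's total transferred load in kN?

Round 1 — N13, N9 buckle (initial).
  N15: +60 → 60 ≥ 50
  N18: +20 → 20 < 110
Round 2 — N15 buckles.
  N18: +95 → 115 ≥ 110
  N27: +40 → 40 ≥ 30
Round 3 — N18, N27 buckle.
No further bucklings.

0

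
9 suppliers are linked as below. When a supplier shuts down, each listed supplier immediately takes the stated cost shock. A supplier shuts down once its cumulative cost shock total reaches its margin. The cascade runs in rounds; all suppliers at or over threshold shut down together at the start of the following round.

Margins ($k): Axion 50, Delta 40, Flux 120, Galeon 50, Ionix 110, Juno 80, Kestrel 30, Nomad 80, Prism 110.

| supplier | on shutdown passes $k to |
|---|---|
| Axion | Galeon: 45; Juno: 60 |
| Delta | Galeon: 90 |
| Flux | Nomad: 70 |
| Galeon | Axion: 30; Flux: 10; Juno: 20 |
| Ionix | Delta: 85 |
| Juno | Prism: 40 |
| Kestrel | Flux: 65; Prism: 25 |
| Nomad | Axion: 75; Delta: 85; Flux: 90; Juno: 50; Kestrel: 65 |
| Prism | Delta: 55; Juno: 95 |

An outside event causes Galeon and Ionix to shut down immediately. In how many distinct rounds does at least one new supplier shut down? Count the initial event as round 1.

Round 1 — Galeon, Ionix shut down (initial).
  Axion: +30 → 30 < 50
  Delta: +85 → 85 ≥ 40
  Flux: +10 → 10 < 120
  Juno: +20 → 20 < 80
Round 2 — Delta shuts down.
No further shutdowns.

2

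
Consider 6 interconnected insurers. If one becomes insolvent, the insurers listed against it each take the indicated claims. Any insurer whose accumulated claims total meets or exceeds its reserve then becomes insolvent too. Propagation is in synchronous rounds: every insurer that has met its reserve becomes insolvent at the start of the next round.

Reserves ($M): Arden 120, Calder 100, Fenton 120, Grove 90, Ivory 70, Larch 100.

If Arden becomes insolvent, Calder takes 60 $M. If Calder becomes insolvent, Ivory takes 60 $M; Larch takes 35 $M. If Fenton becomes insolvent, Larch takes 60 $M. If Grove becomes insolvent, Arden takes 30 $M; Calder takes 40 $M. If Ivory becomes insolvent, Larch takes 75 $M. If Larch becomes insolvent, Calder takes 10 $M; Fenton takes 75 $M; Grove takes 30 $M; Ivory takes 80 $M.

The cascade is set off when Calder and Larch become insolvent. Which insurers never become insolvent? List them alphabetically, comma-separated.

Arden, Fenton, Grove

Round 1 — Calder, Larch become insolvent (initial).
  Fenton: +75 → 75 < 120
  Grove: +30 → 30 < 90
  Ivory: +60+80 → 140 ≥ 70
Round 2 — Ivory becomes insolvent.
No further insolvencies.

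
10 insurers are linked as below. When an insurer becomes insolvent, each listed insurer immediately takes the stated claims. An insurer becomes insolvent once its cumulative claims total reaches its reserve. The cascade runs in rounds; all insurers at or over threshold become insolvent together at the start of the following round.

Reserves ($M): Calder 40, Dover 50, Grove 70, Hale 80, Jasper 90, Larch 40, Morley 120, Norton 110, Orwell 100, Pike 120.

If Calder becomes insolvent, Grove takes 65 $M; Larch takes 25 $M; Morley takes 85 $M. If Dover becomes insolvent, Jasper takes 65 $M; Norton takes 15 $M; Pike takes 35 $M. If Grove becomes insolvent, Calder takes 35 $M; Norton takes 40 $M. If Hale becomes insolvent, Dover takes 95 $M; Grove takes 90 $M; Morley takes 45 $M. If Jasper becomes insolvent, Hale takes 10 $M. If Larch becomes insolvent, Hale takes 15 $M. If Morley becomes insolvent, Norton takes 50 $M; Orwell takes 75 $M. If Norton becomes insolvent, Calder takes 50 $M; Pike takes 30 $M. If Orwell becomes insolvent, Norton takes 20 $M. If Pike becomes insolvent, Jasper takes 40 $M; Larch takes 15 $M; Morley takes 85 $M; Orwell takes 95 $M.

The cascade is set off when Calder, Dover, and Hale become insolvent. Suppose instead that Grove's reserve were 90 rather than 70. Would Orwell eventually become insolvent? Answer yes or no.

With Grove's reserve at 90:
Round 1 — Calder, Dover, Hale become insolvent (initial).
  Grove: +65+90 → 155 ≥ 90
  Jasper: +65 → 65 < 90
  Larch: +25 → 25 < 40
  Morley: +85+45 → 130 ≥ 120
  Norton: +15 → 15 < 110
  Pike: +35 → 35 < 120
Round 2 — Grove, Morley become insolvent.
  Norton: +40+50 → 105 < 110
  Orwell: +75 → 75 < 100
No further insolvencies.

no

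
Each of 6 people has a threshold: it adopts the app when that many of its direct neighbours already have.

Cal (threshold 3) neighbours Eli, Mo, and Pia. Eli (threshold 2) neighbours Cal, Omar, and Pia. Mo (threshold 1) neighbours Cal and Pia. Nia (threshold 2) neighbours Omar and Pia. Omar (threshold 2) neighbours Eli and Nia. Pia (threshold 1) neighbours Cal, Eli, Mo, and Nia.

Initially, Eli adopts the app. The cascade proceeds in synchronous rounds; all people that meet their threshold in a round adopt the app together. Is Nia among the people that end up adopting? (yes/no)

Round 1 — Eli adopts the app (initial).
Round 2 — checking thresholds:
  Cal: 1 of 3 neighbours < 3, not yet.
  Omar: 1 of 2 neighbours < 2, not yet.
  Pia: 1 of 4 neighbours ≥ 1, adopts the app.
Round 3 — checking thresholds:
  Cal: 2 of 3 neighbours < 3, not yet.
  Mo: 1 of 2 neighbours ≥ 1, adopts the app.
  Nia: 1 of 2 neighbours < 2, not yet.
  Omar: 1 of 2 neighbours < 2, not yet.
Round 4 — checking thresholds:
  Cal: 3 of 3 neighbours ≥ 3, adopts the app.
  Nia: 1 of 2 neighbours < 2, not yet.
  Omar: 1 of 2 neighbours < 2, not yet.
Round 5 — no new adoptions; cascade stops.

no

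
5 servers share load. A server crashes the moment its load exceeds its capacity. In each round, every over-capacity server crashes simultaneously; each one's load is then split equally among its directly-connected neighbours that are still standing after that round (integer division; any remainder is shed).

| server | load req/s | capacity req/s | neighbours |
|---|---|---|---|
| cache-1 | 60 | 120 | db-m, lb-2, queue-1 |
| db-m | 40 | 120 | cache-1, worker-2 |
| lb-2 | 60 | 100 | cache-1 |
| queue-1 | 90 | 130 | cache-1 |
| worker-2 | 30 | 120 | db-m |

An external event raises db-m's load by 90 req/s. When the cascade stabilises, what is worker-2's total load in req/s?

Round 1 — db-m at 130 > 120. db-m crashes.
  db-m sheds 130 req/s to cache-1, worker-2: 65 each.
    cache-1: 60+65 = 125 > 120
    worker-2: 30+65 = 95 ≤ 120
Round 2 — cache-1 crashes.
  cache-1 sheds 125 req/s to lb-2, queue-1: 62 each (1 lost).
    lb-2: 60+62 = 122 > 100
    queue-1: 90+62 = 152 > 130
Round 3 — lb-2, queue-1 crash.
  lb-2 sheds 122 req/s: no online neighbours, lost.
  queue-1 sheds 152 req/s: no online neighbours, lost.
No further crashes.

95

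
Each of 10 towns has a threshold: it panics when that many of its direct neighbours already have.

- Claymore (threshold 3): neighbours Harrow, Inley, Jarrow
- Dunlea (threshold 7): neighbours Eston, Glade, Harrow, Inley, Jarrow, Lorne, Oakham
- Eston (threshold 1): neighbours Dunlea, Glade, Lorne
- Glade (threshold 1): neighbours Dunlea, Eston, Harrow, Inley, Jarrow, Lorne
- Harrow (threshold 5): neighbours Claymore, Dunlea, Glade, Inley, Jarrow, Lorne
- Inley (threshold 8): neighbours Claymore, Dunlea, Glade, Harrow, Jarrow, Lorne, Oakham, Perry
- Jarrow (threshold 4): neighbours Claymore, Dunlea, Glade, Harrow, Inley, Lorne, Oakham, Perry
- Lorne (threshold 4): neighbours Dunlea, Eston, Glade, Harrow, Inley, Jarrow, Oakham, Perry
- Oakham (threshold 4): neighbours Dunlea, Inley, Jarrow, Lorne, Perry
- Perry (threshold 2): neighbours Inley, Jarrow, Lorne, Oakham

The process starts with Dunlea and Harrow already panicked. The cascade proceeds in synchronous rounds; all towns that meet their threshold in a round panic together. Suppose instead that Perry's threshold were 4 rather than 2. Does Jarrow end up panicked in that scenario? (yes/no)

With Perry's threshold at 4:
Round 1 — Dunlea, Harrow panic (initial).
Round 2 — checking thresholds:
  Claymore: 1 of 3 neighbours < 3, below threshold.
  Eston: 1 of 3 neighbours ≥ 1, panics.
  Glade: 2 of 6 neighbours ≥ 1, panics.
  Inley: 2 of 8 neighbours < 8, below threshold.
  Jarrow: 2 of 8 neighbours < 4, below threshold.
  Lorne: 2 of 8 neighbours < 4, below threshold.
  Oakham: 1 of 5 neighbours < 4, below threshold.
Round 3 — checking thresholds:
  Claymore: 1 of 3 neighbours < 3, below threshold.
  Inley: 3 of 8 neighbours < 8, below threshold.
  Jarrow: 3 of 8 neighbours < 4, below threshold.
  Lorne: 4 of 8 neighbours ≥ 4, panics.
  Oakham: 1 of 5 neighbours < 4, below threshold.
Round 4 — checking thresholds:
  Claymore: 1 of 3 neighbours < 3, below threshold.
  Inley: 4 of 8 neighbours < 8, below threshold.
  Jarrow: 4 of 8 neighbours ≥ 4, panics.
  Oakham: 2 of 5 neighbours < 4, below threshold.
  Perry: 1 of 4 neighbours < 4, below threshold.
Round 5 — no new panics; cascade stops.

yes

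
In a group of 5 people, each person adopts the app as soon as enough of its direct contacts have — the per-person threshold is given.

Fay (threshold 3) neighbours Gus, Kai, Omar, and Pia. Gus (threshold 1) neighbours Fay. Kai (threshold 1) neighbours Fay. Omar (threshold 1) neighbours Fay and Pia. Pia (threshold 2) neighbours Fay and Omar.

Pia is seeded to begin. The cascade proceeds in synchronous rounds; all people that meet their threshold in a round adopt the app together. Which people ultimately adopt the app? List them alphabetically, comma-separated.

Round 1 — Pia adopts the app (initial).
Round 2 — checking thresholds:
  Fay: 1 of 4 neighbours < 3, not yet.
  Omar: 1 of 2 neighbours ≥ 1, adopts the app.
Round 3 — no new adoptions; cascade stops.

Omar, Pia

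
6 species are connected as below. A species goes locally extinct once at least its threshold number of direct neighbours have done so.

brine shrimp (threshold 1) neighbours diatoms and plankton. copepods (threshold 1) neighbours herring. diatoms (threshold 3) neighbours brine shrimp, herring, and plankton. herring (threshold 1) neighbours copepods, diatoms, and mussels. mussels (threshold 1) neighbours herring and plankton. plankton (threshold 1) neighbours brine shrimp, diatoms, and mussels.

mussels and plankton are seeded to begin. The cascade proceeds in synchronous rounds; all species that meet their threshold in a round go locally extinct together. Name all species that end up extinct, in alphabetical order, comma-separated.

Round 1 — mussels, plankton go locally extinct (initial).
Round 2 — checking thresholds:
  brine shrimp: 1 of 2 neighbours ≥ 1, goes locally extinct.
  diatoms: 1 of 3 neighbours < 3, below threshold.
  herring: 1 of 3 neighbours ≥ 1, goes locally extinct.
Round 3 — checking thresholds:
  copepods: 1 of 1 neighbours ≥ 1, goes locally extinct.
  diatoms: 3 of 3 neighbours ≥ 3, goes locally extinct.
Round 4 — no new extinctions; cascade stops.

brine shrimp, copepods, diatoms, herring, mussels, plankton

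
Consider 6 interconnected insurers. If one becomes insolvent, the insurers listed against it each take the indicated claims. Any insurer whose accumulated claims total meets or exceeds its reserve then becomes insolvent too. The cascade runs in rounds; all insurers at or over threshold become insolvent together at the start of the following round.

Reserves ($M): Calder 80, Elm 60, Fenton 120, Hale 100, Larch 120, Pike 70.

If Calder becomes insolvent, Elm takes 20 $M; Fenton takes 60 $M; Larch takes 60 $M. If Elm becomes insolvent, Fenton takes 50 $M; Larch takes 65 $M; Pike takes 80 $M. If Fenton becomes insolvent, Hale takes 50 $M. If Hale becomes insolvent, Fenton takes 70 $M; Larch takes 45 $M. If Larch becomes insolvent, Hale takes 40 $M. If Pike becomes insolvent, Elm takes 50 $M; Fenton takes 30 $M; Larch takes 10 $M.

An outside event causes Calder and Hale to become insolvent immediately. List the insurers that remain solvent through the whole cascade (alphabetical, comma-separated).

Elm, Larch, Pike

Round 1 — Calder, Hale become insolvent (initial).
  Elm: +20 → 20 < 60
  Fenton: +60+70 → 130 ≥ 120
  Larch: +60+45 → 105 < 120
Round 2 — Fenton becomes insolvent.
No further insolvencies.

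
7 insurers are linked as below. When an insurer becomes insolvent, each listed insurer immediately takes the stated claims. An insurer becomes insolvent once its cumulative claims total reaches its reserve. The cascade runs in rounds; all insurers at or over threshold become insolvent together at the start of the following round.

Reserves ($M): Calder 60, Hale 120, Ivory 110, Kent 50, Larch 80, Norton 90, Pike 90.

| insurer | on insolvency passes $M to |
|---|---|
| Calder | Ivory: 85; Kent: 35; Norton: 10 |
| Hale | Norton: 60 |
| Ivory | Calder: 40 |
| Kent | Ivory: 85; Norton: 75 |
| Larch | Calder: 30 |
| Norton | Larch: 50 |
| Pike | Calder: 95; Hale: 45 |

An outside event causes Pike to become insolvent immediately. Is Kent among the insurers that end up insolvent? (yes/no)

Round 1 — Pike becomes insolvent (initial).
  Calder: +95 → 95 ≥ 60
  Hale: +45 → 45 < 120
Round 2 — Calder becomes insolvent.
  Ivory: +85 → 85 < 110
  Kent: +35 → 35 < 50
  Norton: +10 → 10 < 90
No further insolvencies.

no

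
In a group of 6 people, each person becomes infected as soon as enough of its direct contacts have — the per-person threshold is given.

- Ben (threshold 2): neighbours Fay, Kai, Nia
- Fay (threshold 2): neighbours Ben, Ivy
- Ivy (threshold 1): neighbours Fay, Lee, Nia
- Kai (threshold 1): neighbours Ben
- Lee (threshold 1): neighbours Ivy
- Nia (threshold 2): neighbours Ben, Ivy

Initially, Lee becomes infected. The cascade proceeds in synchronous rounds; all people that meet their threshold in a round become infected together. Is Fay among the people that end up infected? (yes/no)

no

Round 1 — Lee becomes infected (initial).
Round 2 — checking thresholds:
  Ivy: 1 of 3 neighbours ≥ 1, becomes infected.
Round 3 — no new infections; cascade stops.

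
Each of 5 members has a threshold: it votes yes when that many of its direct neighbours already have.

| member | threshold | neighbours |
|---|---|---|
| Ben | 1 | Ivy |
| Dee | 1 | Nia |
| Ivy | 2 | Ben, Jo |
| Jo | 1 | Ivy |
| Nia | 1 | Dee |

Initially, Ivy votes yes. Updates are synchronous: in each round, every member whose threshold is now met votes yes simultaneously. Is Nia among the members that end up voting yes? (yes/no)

Round 1 — Ivy votes yes (initial).
Round 2 — checking thresholds:
  Ben: 1 of 1 neighbours ≥ 1, votes yes.
  Jo: 1 of 1 neighbours ≥ 1, votes yes.
Round 3 — no new yes votes; cascade stops.

no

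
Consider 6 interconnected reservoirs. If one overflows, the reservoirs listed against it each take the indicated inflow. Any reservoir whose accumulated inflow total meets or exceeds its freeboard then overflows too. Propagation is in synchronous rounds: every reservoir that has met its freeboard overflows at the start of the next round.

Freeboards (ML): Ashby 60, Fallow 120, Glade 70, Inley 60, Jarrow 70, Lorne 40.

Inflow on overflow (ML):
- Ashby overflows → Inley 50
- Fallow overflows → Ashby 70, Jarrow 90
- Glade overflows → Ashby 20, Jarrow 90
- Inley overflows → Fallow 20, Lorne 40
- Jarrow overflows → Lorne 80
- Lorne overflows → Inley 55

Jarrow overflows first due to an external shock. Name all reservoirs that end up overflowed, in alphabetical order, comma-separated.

Jarrow, Lorne

Round 1 — Jarrow overflows (initial).
  Lorne: +80 → 80 ≥ 40
Round 2 — Lorne overflows.
  Inley: +55 → 55 < 60
No further overflows.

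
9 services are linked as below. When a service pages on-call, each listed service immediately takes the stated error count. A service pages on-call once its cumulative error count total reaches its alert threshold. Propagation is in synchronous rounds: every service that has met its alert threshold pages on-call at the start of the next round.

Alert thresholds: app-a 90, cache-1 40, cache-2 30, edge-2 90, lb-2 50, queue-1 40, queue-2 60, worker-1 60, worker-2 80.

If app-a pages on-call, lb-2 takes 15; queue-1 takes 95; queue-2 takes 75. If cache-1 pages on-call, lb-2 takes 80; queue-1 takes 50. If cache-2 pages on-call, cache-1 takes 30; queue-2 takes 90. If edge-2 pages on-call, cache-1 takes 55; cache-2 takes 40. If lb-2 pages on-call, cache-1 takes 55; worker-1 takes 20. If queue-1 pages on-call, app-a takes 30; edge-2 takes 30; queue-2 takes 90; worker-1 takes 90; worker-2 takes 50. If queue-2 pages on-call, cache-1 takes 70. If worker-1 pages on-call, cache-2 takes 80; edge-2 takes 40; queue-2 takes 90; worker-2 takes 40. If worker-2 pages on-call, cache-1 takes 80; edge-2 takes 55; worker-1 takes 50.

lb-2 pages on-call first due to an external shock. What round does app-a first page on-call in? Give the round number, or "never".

Round 1 — lb-2 pages on-call (initial).
  cache-1: +55 → 55 ≥ 40
  worker-1: +20 → 20 < 60
Round 2 — cache-1 pages on-call.
  queue-1: +50 → 50 ≥ 40
Round 3 — queue-1 pages on-call.
  app-a: +30 → 30 < 90
  edge-2: +30 → 30 < 90
  queue-2: +90 → 90 ≥ 60
  worker-1: +90 → 110 ≥ 60
  worker-2: +50 → 50 < 80
Round 4 — queue-2, worker-1 page on-call.
  cache-2: +80 → 80 ≥ 30
  edge-2: +40 → 70 < 90
  worker-2: +40 → 90 ≥ 80
Round 5 — cache-2, worker-2 page on-call.
  edge-2: +55 → 125 ≥ 90
Round 6 — edge-2 pages on-call.
No further pages.

never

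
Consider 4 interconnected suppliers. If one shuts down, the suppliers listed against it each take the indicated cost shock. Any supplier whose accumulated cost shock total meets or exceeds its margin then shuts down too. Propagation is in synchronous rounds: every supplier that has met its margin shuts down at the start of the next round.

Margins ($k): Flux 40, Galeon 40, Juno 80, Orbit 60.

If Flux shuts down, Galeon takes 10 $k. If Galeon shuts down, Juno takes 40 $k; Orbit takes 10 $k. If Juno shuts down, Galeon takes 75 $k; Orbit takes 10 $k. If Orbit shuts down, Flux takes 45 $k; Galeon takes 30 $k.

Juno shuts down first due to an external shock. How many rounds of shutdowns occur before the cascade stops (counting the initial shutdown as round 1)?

Round 1 — Juno shuts down (initial).
  Galeon: +75 → 75 ≥ 40
  Orbit: +10 → 10 < 60
Round 2 — Galeon shuts down.
  Orbit: +10 → 20 < 60
No further shutdowns.

2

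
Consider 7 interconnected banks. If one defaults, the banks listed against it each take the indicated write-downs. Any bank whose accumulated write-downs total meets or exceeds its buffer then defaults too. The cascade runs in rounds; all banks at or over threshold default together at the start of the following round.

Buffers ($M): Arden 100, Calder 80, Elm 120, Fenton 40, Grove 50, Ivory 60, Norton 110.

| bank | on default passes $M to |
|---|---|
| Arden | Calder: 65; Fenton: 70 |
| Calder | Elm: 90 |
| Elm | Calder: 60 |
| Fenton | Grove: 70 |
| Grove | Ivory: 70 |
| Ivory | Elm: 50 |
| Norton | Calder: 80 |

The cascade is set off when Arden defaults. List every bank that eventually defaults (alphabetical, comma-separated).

Arden, Fenton, Grove, Ivory

Round 1 — Arden defaults (initial).
  Calder: +65 → 65 < 80
  Fenton: +70 → 70 ≥ 40
Round 2 — Fenton defaults.
  Grove: +70 → 70 ≥ 50
Round 3 — Grove defaults.
  Ivory: +70 → 70 ≥ 60
Round 4 — Ivory defaults.
  Elm: +50 → 50 < 120
No further defaults.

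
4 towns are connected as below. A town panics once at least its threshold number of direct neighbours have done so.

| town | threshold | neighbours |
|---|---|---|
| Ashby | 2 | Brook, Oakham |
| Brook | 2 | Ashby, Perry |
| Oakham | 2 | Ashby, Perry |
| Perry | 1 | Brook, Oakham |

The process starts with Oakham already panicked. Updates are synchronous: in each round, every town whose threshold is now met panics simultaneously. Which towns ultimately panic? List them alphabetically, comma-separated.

Oakham, Perry

Round 1 — Oakham panics (initial).
Round 2 — checking thresholds:
  Ashby: 1 of 2 neighbours < 2, not yet.
  Perry: 1 of 2 neighbours ≥ 1, panics.
Round 3 — no new panics; cascade stops.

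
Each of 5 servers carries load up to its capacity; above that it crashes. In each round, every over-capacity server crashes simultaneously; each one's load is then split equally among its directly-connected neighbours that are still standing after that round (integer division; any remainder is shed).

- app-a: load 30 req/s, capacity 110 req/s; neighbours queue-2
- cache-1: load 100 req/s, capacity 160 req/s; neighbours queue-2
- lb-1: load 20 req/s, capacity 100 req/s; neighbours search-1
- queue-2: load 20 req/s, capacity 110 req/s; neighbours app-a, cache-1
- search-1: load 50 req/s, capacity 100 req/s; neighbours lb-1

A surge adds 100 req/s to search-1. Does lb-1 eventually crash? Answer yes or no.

yes

Round 1 — search-1 at 150 > 100. search-1 crashes.
  search-1 sheds 150 req/s to lb-1: 150 each.
    lb-1: 20+150 = 170 > 100
Round 2 — lb-1 crashes.
  lb-1 sheds 170 req/s: no online neighbours, lost.
No further crashes.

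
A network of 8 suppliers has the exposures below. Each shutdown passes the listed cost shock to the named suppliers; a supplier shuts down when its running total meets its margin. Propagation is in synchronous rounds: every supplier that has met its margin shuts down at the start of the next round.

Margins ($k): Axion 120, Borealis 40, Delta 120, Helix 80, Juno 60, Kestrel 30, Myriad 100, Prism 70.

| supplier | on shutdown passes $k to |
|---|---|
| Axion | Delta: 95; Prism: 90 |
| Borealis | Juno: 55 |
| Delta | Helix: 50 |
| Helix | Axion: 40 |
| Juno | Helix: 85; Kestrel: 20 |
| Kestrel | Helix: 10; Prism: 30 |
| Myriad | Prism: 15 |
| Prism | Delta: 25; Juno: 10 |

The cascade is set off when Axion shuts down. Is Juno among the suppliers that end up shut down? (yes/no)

no

Round 1 — Axion shuts down (initial).
  Delta: +95 → 95 < 120
  Prism: +90 → 90 ≥ 70
Round 2 — Prism shuts down.
  Delta: +25 → 120 ≥ 120
  Juno: +10 → 10 < 60
Round 3 — Delta shuts down.
  Helix: +50 → 50 < 80
No further shutdowns.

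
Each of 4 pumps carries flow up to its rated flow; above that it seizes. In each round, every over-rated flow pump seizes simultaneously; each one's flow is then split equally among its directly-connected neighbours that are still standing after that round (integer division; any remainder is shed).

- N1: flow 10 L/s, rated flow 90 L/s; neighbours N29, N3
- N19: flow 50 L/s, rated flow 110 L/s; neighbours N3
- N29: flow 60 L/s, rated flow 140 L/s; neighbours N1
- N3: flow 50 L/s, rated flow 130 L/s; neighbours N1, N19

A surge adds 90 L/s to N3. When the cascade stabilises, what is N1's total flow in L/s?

Round 1 — N3 at 140 > 130. N3 seizes.
  N3 sheds 140 L/s to N1, N19: 70 each.
    N1: 10+70 = 80 ≤ 90
    N19: 50+70 = 120 > 110
Round 2 — N19 seizes.
  N19 sheds 120 L/s: no online neighbours, lost.
No further seizures.

80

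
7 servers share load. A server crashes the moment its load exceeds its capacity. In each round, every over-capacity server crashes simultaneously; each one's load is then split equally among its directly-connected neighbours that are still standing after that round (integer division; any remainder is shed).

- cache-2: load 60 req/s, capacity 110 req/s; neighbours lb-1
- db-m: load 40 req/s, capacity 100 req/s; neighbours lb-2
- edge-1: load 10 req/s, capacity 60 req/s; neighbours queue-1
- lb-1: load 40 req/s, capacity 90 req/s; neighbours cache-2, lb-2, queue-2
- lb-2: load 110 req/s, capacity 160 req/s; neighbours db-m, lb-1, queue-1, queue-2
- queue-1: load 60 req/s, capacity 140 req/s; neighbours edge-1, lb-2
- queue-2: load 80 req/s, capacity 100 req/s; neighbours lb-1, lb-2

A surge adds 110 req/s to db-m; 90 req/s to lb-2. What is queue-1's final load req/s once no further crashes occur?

126

Round 1 — db-m at 150 > 100; lb-2 at 200 > 160. db-m, lb-2 crash.
  db-m sheds 150 req/s: no online neighbours, lost.
  lb-2 sheds 200 req/s to lb-1, queue-1, queue-2: 66 each (2 lost).
    lb-1: 40+66 = 106 > 90
    queue-1: 60+66 = 126 ≤ 140
    queue-2: 80+66 = 146 > 100
Round 2 — lb-1, queue-2 crash.
  lb-1 sheds 106 req/s to cache-2: 106 each.
    cache-2: 60+106 = 166 > 110
  queue-2 sheds 146 req/s: no online neighbours, lost.
Round 3 — cache-2 crashes.
  cache-2 sheds 166 req/s: no online neighbours, lost.
No further crashes.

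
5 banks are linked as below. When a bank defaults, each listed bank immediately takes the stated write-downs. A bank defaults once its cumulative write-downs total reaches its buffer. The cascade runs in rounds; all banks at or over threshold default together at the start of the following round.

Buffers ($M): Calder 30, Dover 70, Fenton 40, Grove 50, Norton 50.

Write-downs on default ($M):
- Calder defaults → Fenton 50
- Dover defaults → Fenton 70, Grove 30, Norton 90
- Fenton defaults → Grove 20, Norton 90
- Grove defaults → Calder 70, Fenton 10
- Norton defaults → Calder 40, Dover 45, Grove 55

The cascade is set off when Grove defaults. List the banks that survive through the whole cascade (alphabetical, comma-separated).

Dover

Round 1 — Grove defaults (initial).
  Calder: +70 → 70 ≥ 30
  Fenton: +10 → 10 < 40
Round 2 — Calder defaults.
  Fenton: +50 → 60 ≥ 40
Round 3 — Fenton defaults.
  Norton: +90 → 90 ≥ 50
Round 4 — Norton defaults.
  Dover: +45 → 45 < 70
No further defaults.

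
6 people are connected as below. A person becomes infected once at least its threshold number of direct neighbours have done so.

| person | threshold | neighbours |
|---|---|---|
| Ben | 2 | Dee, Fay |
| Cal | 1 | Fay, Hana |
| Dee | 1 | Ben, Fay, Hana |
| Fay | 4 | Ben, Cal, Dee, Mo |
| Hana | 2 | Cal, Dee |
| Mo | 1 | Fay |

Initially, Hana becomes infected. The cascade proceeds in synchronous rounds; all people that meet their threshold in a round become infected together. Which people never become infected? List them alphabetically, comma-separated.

Round 1 — Hana becomes infected (initial).
Round 2 — checking thresholds:
  Cal: 1 of 2 neighbours ≥ 1, becomes infected.
  Dee: 1 of 3 neighbours ≥ 1, becomes infected.
Round 3 — no new infections; cascade stops.

Ben, Fay, Mo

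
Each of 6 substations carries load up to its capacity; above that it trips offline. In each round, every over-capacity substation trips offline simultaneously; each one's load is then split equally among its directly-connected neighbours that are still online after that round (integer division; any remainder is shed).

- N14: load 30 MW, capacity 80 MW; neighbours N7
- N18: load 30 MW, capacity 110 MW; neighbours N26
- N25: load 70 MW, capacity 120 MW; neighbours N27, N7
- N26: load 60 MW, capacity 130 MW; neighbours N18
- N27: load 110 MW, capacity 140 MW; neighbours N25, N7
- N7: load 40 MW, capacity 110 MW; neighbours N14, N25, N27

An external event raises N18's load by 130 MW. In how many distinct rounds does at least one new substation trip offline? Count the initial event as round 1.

2

Round 1 — N18 at 160 > 110. N18 trips offline.
  N18 sheds 160 MW to N26: 160 each.
    N26: 60+160 = 220 > 130
Round 2 — N26 trips offline.
  N26 sheds 220 MW: no online neighbours, lost.
No further trips.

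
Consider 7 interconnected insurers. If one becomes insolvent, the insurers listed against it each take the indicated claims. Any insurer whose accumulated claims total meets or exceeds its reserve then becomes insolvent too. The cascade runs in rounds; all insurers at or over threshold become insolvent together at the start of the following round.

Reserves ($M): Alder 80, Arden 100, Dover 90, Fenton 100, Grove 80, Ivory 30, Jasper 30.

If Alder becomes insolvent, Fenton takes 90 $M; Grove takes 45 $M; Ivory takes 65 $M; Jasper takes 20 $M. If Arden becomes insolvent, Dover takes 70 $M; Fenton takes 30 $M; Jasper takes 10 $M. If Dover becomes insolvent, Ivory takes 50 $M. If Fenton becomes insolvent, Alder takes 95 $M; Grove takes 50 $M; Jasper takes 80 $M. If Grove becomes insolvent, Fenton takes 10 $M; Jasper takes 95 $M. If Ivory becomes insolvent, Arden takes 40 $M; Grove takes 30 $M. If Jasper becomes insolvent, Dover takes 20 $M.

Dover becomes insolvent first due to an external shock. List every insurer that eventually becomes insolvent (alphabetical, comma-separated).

Dover, Ivory

Round 1 — Dover becomes insolvent (initial).
  Ivory: +50 → 50 ≥ 30
Round 2 — Ivory becomes insolvent.
  Arden: +40 → 40 < 100
  Grove: +30 → 30 < 80
No further insolvencies.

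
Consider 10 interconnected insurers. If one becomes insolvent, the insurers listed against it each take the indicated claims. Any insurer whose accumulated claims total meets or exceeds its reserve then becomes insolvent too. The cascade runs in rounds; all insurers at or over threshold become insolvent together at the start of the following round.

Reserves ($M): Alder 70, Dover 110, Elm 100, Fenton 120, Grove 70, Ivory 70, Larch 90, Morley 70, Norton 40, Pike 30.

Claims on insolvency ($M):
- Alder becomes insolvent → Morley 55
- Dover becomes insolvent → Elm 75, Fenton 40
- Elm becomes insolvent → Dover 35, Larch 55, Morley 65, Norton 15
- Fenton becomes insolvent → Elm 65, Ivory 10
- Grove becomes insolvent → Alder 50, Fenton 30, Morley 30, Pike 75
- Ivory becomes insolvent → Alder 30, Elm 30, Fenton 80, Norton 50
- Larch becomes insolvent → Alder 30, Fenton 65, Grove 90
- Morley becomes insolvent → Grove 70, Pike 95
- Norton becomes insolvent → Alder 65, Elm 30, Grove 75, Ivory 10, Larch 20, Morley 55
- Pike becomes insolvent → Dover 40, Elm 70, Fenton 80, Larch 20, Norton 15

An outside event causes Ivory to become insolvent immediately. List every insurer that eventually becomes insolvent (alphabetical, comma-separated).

Round 1 — Ivory becomes insolvent (initial).
  Alder: +30 → 30 < 70
  Elm: +30 → 30 < 100
  Fenton: +80 → 80 < 120
  Norton: +50 → 50 ≥ 40
Round 2 — Norton becomes insolvent.
  Alder: +65 → 95 ≥ 70
  Elm: +30 → 60 < 100
  Grove: +75 → 75 ≥ 70
  Larch: +20 → 20 < 90
  Morley: +55 → 55 < 70
Round 3 — Alder, Grove become insolvent.
  Fenton: +30 → 110 < 120
  Morley: +55+30 → 140 ≥ 70
  Pike: +75 → 75 ≥ 30
Round 4 — Morley, Pike become insolvent.
  Dover: +40 → 40 < 110
  Elm: +70 → 130 ≥ 100
  Fenton: +80 → 190 ≥ 120
  Larch: +20 → 40 < 90
Round 5 — Elm, Fenton become insolvent.
  Dover: +35 → 75 < 110
  Larch: +55 → 95 ≥ 90
Round 6 — Larch becomes insolvent.
No further insolvencies.

Alder, Elm, Fenton, Grove, Ivory, Larch, Morley, Norton, Pike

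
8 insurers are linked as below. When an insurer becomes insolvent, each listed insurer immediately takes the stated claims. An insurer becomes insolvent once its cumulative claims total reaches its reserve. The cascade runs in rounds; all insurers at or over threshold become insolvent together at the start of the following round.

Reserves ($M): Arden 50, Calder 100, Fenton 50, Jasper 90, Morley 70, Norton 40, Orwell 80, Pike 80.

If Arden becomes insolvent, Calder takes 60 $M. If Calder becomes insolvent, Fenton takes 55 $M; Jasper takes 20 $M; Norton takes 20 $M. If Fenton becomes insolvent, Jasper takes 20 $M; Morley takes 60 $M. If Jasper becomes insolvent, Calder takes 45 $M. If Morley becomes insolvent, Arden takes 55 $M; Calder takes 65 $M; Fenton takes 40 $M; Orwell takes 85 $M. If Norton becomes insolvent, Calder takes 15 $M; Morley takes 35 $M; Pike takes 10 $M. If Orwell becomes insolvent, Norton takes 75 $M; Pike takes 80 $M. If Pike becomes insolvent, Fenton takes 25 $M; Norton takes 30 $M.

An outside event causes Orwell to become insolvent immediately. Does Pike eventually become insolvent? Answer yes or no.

yes

Round 1 — Orwell becomes insolvent (initial).
  Norton: +75 → 75 ≥ 40
  Pike: +80 → 80 ≥ 80
Round 2 — Norton, Pike become insolvent.
  Calder: +15 → 15 < 100
  Fenton: +25 → 25 < 50
  Morley: +35 → 35 < 70
No further insolvencies.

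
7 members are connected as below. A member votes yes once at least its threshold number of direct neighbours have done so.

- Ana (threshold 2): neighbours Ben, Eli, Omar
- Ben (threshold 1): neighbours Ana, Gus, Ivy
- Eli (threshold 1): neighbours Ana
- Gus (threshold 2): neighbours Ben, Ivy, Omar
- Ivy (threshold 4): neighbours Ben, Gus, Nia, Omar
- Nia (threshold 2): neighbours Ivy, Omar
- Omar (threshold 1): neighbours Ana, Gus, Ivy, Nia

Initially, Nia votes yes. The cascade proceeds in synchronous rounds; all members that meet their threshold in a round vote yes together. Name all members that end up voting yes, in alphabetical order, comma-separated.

Nia, Omar

Round 1 — Nia votes yes (initial).
Round 2 — checking thresholds:
  Ivy: 1 of 4 neighbours < 4, below threshold.
  Omar: 1 of 4 neighbours ≥ 1, votes yes.
Round 3 — no new yes votes; cascade stops.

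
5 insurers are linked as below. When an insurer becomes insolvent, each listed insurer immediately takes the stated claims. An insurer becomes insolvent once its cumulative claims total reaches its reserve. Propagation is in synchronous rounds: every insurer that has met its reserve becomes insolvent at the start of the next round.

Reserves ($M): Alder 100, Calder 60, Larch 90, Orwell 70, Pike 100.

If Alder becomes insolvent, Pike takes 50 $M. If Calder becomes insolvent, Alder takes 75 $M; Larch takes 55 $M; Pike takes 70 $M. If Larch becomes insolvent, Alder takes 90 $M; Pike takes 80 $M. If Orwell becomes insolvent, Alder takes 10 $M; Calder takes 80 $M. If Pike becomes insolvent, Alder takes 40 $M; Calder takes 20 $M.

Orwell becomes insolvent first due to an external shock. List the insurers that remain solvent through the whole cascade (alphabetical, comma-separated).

Alder, Larch, Pike

Round 1 — Orwell becomes insolvent (initial).
  Alder: +10 → 10 < 100
  Calder: +80 → 80 ≥ 60
Round 2 — Calder becomes insolvent.
  Alder: +75 → 85 < 100
  Larch: +55 → 55 < 90
  Pike: +70 → 70 < 100
No further insolvencies.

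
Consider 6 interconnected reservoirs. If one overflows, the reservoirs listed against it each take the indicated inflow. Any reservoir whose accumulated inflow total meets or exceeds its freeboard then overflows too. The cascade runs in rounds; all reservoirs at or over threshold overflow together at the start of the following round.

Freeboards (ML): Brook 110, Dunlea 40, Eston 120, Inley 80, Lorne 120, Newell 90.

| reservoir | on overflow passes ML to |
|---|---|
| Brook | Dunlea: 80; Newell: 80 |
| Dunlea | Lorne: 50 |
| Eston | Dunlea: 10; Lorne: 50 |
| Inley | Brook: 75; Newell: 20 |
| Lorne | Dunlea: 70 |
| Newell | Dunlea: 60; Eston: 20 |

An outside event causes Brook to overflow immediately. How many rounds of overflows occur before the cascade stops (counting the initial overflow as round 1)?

2

Round 1 — Brook overflows (initial).
  Dunlea: +80 → 80 ≥ 40
  Newell: +80 → 80 < 90
Round 2 — Dunlea overflows.
  Lorne: +50 → 50 < 120
No further overflows.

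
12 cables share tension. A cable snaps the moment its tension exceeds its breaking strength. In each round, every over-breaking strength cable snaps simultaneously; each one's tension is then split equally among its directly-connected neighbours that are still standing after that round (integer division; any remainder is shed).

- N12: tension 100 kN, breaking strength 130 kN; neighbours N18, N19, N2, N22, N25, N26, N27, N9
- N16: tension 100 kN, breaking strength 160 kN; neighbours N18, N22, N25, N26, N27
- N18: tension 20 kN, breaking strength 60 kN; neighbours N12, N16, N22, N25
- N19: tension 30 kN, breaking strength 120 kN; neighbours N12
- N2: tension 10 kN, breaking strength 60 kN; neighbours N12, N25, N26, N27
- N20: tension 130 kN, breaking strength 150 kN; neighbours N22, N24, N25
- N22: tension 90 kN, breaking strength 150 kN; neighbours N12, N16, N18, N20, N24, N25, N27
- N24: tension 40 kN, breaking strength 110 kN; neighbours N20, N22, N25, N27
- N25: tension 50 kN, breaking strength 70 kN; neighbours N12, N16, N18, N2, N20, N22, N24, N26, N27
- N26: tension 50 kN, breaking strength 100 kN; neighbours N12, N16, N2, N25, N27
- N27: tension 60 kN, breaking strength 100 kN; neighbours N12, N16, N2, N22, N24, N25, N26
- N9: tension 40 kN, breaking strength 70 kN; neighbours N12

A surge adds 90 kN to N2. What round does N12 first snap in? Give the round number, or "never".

Round 1 — N2 at 100 > 60. N2 snaps.
  N2 sheds 100 kN to N12, N25, N26, N27: 25 each.
    N12: 100+25 = 125 ≤ 130
    N25: 50+25 = 75 > 70
    N26: 50+25 = 75 ≤ 100
    N27: 60+25 = 85 ≤ 100
Round 2 — N25 snaps.
  N25 sheds 75 kN to N12, N16, N18, N20, N22, N24, N26, N27: 9 each (3 lost).
    N12: 125+9 = 134 > 130
    N16: 100+9 = 109 ≤ 160
    N18: 20+9 = 29 ≤ 60
    N20: 130+9 = 139 ≤ 150
    N22: 90+9 = 99 ≤ 150
    N24: 40+9 = 49 ≤ 110
    N26: 75+9 = 84 ≤ 100
    N27: 85+9 = 94 ≤ 100
Round 3 — N12 snaps.
  N12 sheds 134 kN to N18, N19, N22, N26, N27, N9: 22 each (2 lost).
    N18: 29+22 = 51 ≤ 60
    N19: 30+22 = 52 ≤ 120
    N22: 99+22 = 121 ≤ 150
    N26: 84+22 = 106 > 100
    N27: 94+22 = 116 > 100
    N9: 40+22 = 62 ≤ 70
Round 4 — N26, N27 snap.
  N26 sheds 106 kN to N16: 106 each.
    N16: 109+106 = 215 > 160
  N27 sheds 116 kN to N16, N22, N24: 38 each (2 lost).
    N16: 215+38 = 253 > 160
    N22: 121+38 = 159 > 150
    N24: 49+38 = 87 ≤ 110
Round 5 — N16, N22 snap.
  N16 sheds 253 kN to N18: 253 each.
    N18: 51+253 = 304 > 60
  N22 sheds 159 kN to N18, N20, N24: 53 each.
    N18: 304+53 = 357 > 60
    N20: 139+53 = 192 > 150
    N24: 87+53 = 140 > 110
Round 6 — N18, N20, N24 snap.
  N18 sheds 357 kN: no online neighbours, lost.
  N20 sheds 192 kN: no online neighbours, lost.
  N24 sheds 140 kN: no online neighbours, lost.
No further breaks.

3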